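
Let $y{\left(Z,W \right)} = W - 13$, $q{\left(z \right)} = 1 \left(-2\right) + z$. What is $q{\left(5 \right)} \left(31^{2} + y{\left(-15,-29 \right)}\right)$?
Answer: $2757$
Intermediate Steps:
$q{\left(z \right)} = -2 + z$
$y{\left(Z,W \right)} = -13 + W$
$q{\left(5 \right)} \left(31^{2} + y{\left(-15,-29 \right)}\right) = \left(-2 + 5\right) \left(31^{2} - 42\right) = 3 \left(961 - 42\right) = 3 \cdot 919 = 2757$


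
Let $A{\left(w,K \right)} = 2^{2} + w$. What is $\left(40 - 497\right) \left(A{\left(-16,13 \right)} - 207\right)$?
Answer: $100083$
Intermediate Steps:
$A{\left(w,K \right)} = 4 + w$
$\left(40 - 497\right) \left(A{\left(-16,13 \right)} - 207\right) = \left(40 - 497\right) \left(\left(4 - 16\right) - 207\right) = - 457 \left(-12 - 207\right) = \left(-457\right) \left(-219\right) = 100083$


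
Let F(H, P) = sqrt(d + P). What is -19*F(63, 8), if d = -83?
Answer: -95*I*sqrt(3) ≈ -164.54*I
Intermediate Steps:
F(H, P) = sqrt(-83 + P)
-19*F(63, 8) = -19*sqrt(-83 + 8) = -95*I*sqrt(3)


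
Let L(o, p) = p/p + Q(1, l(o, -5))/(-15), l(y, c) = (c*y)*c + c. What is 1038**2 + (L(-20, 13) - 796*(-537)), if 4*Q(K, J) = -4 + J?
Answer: 90294329/60 ≈ 1.5049e+6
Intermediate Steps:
l(y, c) = c + y*c**2 (l(y, c) = y*c**2 + c = c + y*c**2)
Q(K, J) = -1 + J/4 (Q(K, J) = (-4 + J)/4 = -1 + J/4)
L(o, p) = 23/20 - 5*o/12 (L(o, p) = p/p + (-1 + (-5*(1 - 5*o))/4)/(-15) = 1 + (-1 + (-5 + 25*o)/4)*(-1/15) = 1 + (-1 + (-5/4 + 25*o/4))*(-1/15) = 1 + (-9/4 + 25*o/4)*(-1/15) = 1 + (3/20 - 5*o/12) = 23/20 - 5*o/12)
1038**2 + (L(-20, 13) - 796*(-537)) = 1038**2 + ((23/20 - 5/12*(-20)) - 796*(-537)) = 1077444 + ((23/20 + 25/3) + 427452) = 1077444 + (569/60 + 427452) = 1077444 + 25647689/60 = 90294329/60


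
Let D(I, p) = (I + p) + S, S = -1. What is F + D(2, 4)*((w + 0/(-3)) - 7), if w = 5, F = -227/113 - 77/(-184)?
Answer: -240987/20792 ≈ -11.590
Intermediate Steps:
D(I, p) = -1 + I + p (D(I, p) = (I + p) - 1 = -1 + I + p)
F = -33067/20792 (F = -227*1/113 - 77*(-1/184) = -227/113 + 77/184 = -33067/20792 ≈ -1.5904)
F + D(2, 4)*((w + 0/(-3)) - 7) = -33067/20792 + (-1 + 2 + 4)*((5 + 0/(-3)) - 7) = -33067/20792 + 5*((5 + 0*(-1/3)) - 7) = -33067/20792 + 5*((5 + 0) - 7) = -33067/20792 + 5*(5 - 7) = -33067/20792 + 5*(-2) = -33067/20792 - 10 = -240987/20792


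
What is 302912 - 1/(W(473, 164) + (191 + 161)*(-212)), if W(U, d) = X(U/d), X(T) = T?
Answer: 3706995557220/12237863 ≈ 3.0291e+5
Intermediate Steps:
W(U, d) = U/d
302912 - 1/(W(473, 164) + (191 + 161)*(-212)) = 302912 - 1/(473/164 + (191 + 161)*(-212)) = 302912 - 1/(473*(1/164) + 352*(-212)) = 302912 - 1/(473/164 - 74624) = 302912 - 1/(-12237863/164) = 302912 - 1*(-164/12237863) = 302912 + 164/12237863 = 3706995557220/12237863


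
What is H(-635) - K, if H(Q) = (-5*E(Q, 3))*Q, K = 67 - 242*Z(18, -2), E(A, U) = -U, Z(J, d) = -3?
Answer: -10318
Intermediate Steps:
K = 793 (K = 67 - 242*(-3) = 67 + 726 = 793)
H(Q) = 15*Q (H(Q) = (-(-5)*3)*Q = (-5*(-3))*Q = 15*Q)
H(-635) - K = 15*(-635) - 1*793 = -9525 - 793 = -10318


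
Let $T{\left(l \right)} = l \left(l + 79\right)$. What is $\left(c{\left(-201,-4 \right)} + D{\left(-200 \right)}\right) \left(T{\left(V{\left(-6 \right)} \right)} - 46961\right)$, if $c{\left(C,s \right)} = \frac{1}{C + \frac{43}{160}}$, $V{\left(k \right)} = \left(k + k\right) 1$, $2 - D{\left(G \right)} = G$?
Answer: $- \frac{309874195610}{32117} \approx -9.6483 \cdot 10^{6}$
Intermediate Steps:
$D{\left(G \right)} = 2 - G$
$V{\left(k \right)} = 2 k$ ($V{\left(k \right)} = 2 k 1 = 2 k$)
$c{\left(C,s \right)} = \frac{1}{\frac{43}{160} + C}$ ($c{\left(C,s \right)} = \frac{1}{C + 43 \cdot \frac{1}{160}} = \frac{1}{C + \frac{43}{160}} = \frac{1}{\frac{43}{160} + C}$)
$T{\left(l \right)} = l \left(79 + l\right)$
$\left(c{\left(-201,-4 \right)} + D{\left(-200 \right)}\right) \left(T{\left(V{\left(-6 \right)} \right)} - 46961\right) = \left(\frac{160}{43 + 160 \left(-201\right)} + \left(2 - -200\right)\right) \left(2 \left(-6\right) \left(79 + 2 \left(-6\right)\right) - 46961\right) = \left(\frac{160}{43 - 32160} + \left(2 + 200\right)\right) \left(- 12 \left(79 - 12\right) - 46961\right) = \left(\frac{160}{-32117} + 202\right) \left(\left(-12\right) 67 - 46961\right) = \left(160 \left(- \frac{1}{32117}\right) + 202\right) \left(-804 - 46961\right) = \left(- \frac{160}{32117} + 202\right) \left(-47765\right) = \frac{6487474}{32117} \left(-47765\right) = - \frac{309874195610}{32117}$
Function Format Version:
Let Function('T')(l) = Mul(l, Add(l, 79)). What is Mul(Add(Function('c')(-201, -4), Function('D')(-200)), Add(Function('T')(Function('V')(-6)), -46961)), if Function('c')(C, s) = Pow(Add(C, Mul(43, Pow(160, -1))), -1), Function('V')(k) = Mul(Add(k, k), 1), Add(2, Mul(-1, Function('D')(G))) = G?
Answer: Rational(-309874195610, 32117) ≈ -9.6483e+6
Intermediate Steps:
Function('D')(G) = Add(2, Mul(-1, G))
Function('V')(k) = Mul(2, k) (Function('V')(k) = Mul(Mul(2, k), 1) = Mul(2, k))
Function('c')(C, s) = Pow(Add(Rational(43, 160), C), -1) (Function('c')(C, s) = Pow(Add(C, Mul(43, Rational(1, 160))), -1) = Pow(Add(C, Rational(43, 160)), -1) = Pow(Add(Rational(43, 160), C), -1))
Function('T')(l) = Mul(l, Add(79, l))
Mul(Add(Function('c')(-201, -4), Function('D')(-200)), Add(Function('T')(Function('V')(-6)), -46961)) = Mul(Add(Mul(160, Pow(Add(43, Mul(160, -201)), -1)), Add(2, Mul(-1, -200))), Add(Mul(Mul(2, -6), Add(79, Mul(2, -6))), -46961)) = Mul(Add(Mul(160, Pow(Add(43, -32160), -1)), Add(2, 200)), Add(Mul(-12, Add(79, -12)), -46961)) = Mul(Add(Mul(160, Pow(-32117, -1)), 202), Add(Mul(-12, 67), -46961)) = Mul(Add(Mul(160, Rational(-1, 32117)), 202), Add(-804, -46961)) = Mul(Add(Rational(-160, 32117), 202), -47765) = Mul(Rational(6487474, 32117), -47765) = Rational(-309874195610, 32117)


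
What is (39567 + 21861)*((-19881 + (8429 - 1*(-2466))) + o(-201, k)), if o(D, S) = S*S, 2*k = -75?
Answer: -465608883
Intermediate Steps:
k = -75/2 (k = (1/2)*(-75) = -75/2 ≈ -37.500)
o(D, S) = S**2
(39567 + 21861)*((-19881 + (8429 - 1*(-2466))) + o(-201, k)) = (39567 + 21861)*((-19881 + (8429 - 1*(-2466))) + (-75/2)**2) = 61428*((-19881 + (8429 + 2466)) + 5625/4) = 61428*((-19881 + 10895) + 5625/4) = 61428*(-8986 + 5625/4) = 61428*(-30319/4) = -465608883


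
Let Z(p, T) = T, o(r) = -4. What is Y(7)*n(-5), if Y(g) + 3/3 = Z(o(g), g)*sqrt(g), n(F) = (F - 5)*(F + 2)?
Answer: -30 + 210*sqrt(7) ≈ 525.61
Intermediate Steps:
n(F) = (-5 + F)*(2 + F)
Y(g) = -1 + g**(3/2) (Y(g) = -1 + g*sqrt(g) = -1 + g**(3/2))
Y(7)*n(-5) = (-1 + 7**(3/2))*(-10 + (-5)**2 - 3*(-5)) = (-1 + 7*sqrt(7))*(-10 + 25 + 15) = (-1 + 7*sqrt(7))*30 = -30 + 210*sqrt(7)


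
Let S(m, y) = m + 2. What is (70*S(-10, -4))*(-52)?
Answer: 29120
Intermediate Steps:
S(m, y) = 2 + m
(70*S(-10, -4))*(-52) = (70*(2 - 10))*(-52) = (70*(-8))*(-52) = -560*(-52) = 29120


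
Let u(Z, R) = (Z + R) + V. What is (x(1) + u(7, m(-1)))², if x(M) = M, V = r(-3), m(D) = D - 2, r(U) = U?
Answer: 4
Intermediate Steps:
m(D) = -2 + D
V = -3
u(Z, R) = -3 + R + Z (u(Z, R) = (Z + R) - 3 = (R + Z) - 3 = -3 + R + Z)
(x(1) + u(7, m(-1)))² = (1 + (-3 + (-2 - 1) + 7))² = (1 + (-3 - 3 + 7))² = (1 + 1)² = 2² = 4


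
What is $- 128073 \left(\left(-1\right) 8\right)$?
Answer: $1024584$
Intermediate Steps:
$- 128073 \left(\left(-1\right) 8\right) = \left(-128073\right) \left(-8\right) = 1024584$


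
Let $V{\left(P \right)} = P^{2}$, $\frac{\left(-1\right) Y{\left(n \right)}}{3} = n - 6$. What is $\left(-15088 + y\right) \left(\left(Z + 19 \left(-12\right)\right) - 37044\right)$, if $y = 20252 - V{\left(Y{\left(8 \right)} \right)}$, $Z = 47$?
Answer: $-190889800$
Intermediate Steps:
$Y{\left(n \right)} = 18 - 3 n$ ($Y{\left(n \right)} = - 3 \left(n - 6\right) = - 3 \left(-6 + n\right) = 18 - 3 n$)
$y = 20216$ ($y = 20252 - \left(18 - 24\right)^{2} = 20252 - \left(-6\right)^{2} = 20252 - 36 = 20216$)
$\left(-15088 + y\right) \left(\left(Z + 19 \left(-12\right)\right) - 37044\right) = \left(-15088 + 20216\right) \left(\left(47 + 19 \left(-12\right)\right) - 37044\right) = 5128 \left(\left(47 - 228\right) - 37044\right) = 5128 \left(-181 - 37044\right) = 5128 \left(-37225\right) = -190889800$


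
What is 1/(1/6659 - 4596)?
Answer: -6659/30604763 ≈ -0.00021758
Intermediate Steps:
1/(1/6659 - 4596) = 1/(-30604763/6659) = -6659/30604763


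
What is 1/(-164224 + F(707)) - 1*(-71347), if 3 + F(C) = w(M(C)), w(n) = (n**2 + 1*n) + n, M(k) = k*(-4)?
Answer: 558482983248/7827701 ≈ 71347.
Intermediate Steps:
M(k) = -4*k
w(n) = n**2 + 2*n (w(n) = (n**2 + n) + n = (n + n**2) + n = n**2 + 2*n)
F(C) = -3 - 4*C*(2 - 4*C) (F(C) = -3 + (-4*C)*(2 - 4*C) = -3 - 4*C*(2 - 4*C))
1/(-164224 + F(707)) - 1*(-71347) = 1/(-164224 + (-3 + 8*707*(-1 + 2*707))) - 1*(-71347) = 1/(-164224 + (-3 + 8*707*(-1 + 1414))) + 71347 = 1/(-164224 + (-3 + 8*707*1413)) + 71347 = 1/(-164224 + (-3 + 7991928)) + 71347 = 1/(-164224 + 7991925) + 71347 = 1/7827701 + 71347 = 558482983248/7827701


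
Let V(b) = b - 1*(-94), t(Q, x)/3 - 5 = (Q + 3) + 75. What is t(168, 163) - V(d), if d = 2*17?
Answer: 625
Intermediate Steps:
t(Q, x) = 249 + 3*Q (t(Q, x) = 15 + 3*((Q + 3) + 75) = 15 + 3*((3 + Q) + 75) = 15 + 3*(78 + Q) = 15 + (234 + 3*Q) = 249 + 3*Q)
d = 34
V(b) = 94 + b (V(b) = b + 94 = 94 + b)
t(168, 163) - V(d) = (249 + 3*168) - (94 + 34) = (249 + 504) - 1*128 = 753 - 128 = 625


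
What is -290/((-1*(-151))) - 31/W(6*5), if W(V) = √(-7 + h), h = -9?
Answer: -290/151 + 31*I/4 ≈ -1.9205 + 7.75*I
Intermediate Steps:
W(V) = 4*I (W(V) = √(-7 - 9) = √(-16) = 4*I)
-290/((-1*(-151))) - 31/W(6*5) = -290/((-1*(-151))) - 31*(-I/4) = -290/151 - (-31)*I/4 = -290*1/151 + 31*I/4 = -290/151 + 31*I/4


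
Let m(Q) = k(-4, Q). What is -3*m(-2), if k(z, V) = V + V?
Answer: 12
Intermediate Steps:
k(z, V) = 2*V
m(Q) = 2*Q
-3*m(-2) = -6*(-2) = -3*(-4) = 12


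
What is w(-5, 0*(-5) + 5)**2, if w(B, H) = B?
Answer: 25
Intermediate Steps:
w(-5, 0*(-5) + 5)**2 = (-5)**2 = 25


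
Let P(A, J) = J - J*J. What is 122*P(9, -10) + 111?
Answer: -13309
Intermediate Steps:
P(A, J) = J - J**2
122*P(9, -10) + 111 = 122*(-10*(1 - 1*(-10))) + 111 = 122*(-10*(1 + 10)) + 111 = 122*(-10*11) + 111 = 122*(-110) + 111 = -13420 + 111 = -13309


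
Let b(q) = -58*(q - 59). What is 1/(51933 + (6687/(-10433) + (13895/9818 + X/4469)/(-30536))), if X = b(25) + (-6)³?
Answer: 13978312222788496/725926728481134412245 ≈ 1.9256e-5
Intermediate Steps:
b(q) = 3422 - 58*q (b(q) = -58*(-59 + q) = 3422 - 58*q)
X = 1756 (X = (3422 - 58*25) + (-6)³ = (3422 - 1450) - 216 = 1972 - 216 = 1756)
1/(51933 + (6687/(-10433) + (13895/9818 + X/4469)/(-30536))) = 1/(51933 + (6687/(-10433) + (13895/9818 + 1756/4469)/(-30536))) = 1/(51933 + (6687*(-1/10433) + (13895*(1/9818) + 1756*(1/4469))*(-1/30536))) = 1/(51933 + (-6687/10433 + (13895/9818 + 1756/4469)*(-1/30536))) = 1/(51933 + (-6687/10433 + (79337163/43876642)*(-1/30536))) = 1/(51933 + (-6687/10433 - 79337163/1339817140112)) = 1/(51933 - 8960184940550523/13978312222788496) = 1/(725926728481134412245/13978312222788496) = 13978312222788496/725926728481134412245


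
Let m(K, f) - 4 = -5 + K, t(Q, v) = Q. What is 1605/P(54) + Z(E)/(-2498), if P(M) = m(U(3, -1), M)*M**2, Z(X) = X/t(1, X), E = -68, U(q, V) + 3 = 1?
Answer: -569071/3642084 ≈ -0.15625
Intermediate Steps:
U(q, V) = -2 (U(q, V) = -3 + 1 = -2)
m(K, f) = -1 + K (m(K, f) = 4 + (-5 + K) = -1 + K)
Z(X) = X (Z(X) = X/1 = X*1 = X)
P(M) = -3*M**2 (P(M) = (-1 - 2)*M**2 = -3*M**2)
1605/P(54) + Z(E)/(-2498) = 1605/((-3*54**2)) - 68/(-2498) = 1605/((-3*2916)) - 68*(-1/2498) = 1605/(-8748) + 34/1249 = 1605*(-1/8748) + 34/1249 = -535/2916 + 34/1249 = -569071/3642084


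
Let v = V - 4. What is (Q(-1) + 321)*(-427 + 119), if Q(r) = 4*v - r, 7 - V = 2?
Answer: -100408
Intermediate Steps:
V = 5 (V = 7 - 1*2 = 7 - 2 = 5)
v = 1 (v = 5 - 4 = 1)
Q(r) = 4 - r (Q(r) = 4*1 - r = 4 - r)
(Q(-1) + 321)*(-427 + 119) = ((4 - 1*(-1)) + 321)*(-427 + 119) = ((4 + 1) + 321)*(-308) = (5 + 321)*(-308) = 326*(-308) = -100408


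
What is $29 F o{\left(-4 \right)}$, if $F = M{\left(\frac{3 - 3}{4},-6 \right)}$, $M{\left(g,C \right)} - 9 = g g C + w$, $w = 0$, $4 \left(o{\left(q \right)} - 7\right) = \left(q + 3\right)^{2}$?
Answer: $\frac{7569}{4} \approx 1892.3$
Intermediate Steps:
$o{\left(q \right)} = 7 + \frac{\left(3 + q\right)^{2}}{4}$ ($o{\left(q \right)} = 7 + \frac{\left(q + 3\right)^{2}}{4} = 7 + \frac{\left(3 + q\right)^{2}}{4}$)
$M{\left(g,C \right)} = 9 + C g^{2}$ ($M{\left(g,C \right)} = 9 + \left(g g C + 0\right) = 9 + \left(g^{2} C + 0\right) = 9 + \left(C g^{2} + 0\right) = 9 + C g^{2}$)
$F = 9$ ($F = 9 - 6 \left(\frac{3 - 3}{4}\right)^{2} = 9 - 6 \left(\frac{1}{4} \cdot 0\right)^{2} = 9 - 6 \cdot 0^{2} = 9 - 0 = 9 + 0 = 9$)
$29 F o{\left(-4 \right)} = 29 \cdot 9 \left(7 + \frac{\left(3 - 4\right)^{2}}{4}\right) = 261 \left(7 + \frac{\left(-1\right)^{2}}{4}\right) = 261 \left(7 + \frac{1}{4} \cdot 1\right) = 261 \left(7 + \frac{1}{4}\right) = 261 \cdot \frac{29}{4} = \frac{7569}{4}$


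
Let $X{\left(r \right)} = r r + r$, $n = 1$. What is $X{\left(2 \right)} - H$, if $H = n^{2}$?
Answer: $5$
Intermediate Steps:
$X{\left(r \right)} = r + r^{2}$ ($X{\left(r \right)} = r^{2} + r = r + r^{2}$)
$H = 1$ ($H = 1^{2} = 1$)
$X{\left(2 \right)} - H = 2 \left(1 + 2\right) - 1 = 2 \cdot 3 - 1 = 6 - 1 = 5$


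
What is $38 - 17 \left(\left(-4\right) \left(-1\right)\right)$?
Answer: $-30$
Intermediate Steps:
$38 - 17 \left(\left(-4\right) \left(-1\right)\right) = 38 - 68 = -30$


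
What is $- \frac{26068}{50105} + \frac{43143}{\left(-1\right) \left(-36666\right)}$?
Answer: $\frac{401956909}{612383310} \approx 0.65638$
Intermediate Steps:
$- \frac{26068}{50105} + \frac{43143}{\left(-1\right) \left(-36666\right)} = \left(-26068\right) \frac{1}{50105} + \frac{43143}{36666} = - \frac{26068}{50105} + 43143 \cdot \frac{1}{36666} = - \frac{26068}{50105} + \frac{14381}{12222} = \frac{401956909}{612383310}$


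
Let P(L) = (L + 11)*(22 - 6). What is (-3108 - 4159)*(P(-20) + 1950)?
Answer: -13124202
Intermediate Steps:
P(L) = 176 + 16*L (P(L) = (11 + L)*16 = 176 + 16*L)
(-3108 - 4159)*(P(-20) + 1950) = (-3108 - 4159)*((176 + 16*(-20)) + 1950) = -7267*((176 - 320) + 1950) = -7267*(-144 + 1950) = -7267*1806 = -13124202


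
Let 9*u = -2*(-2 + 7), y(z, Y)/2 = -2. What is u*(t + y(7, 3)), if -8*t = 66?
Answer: 245/18 ≈ 13.611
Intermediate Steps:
y(z, Y) = -4 (y(z, Y) = 2*(-2) = -4)
t = -33/4 (t = -1/8*66 = -33/4 ≈ -8.2500)
u = -10/9 (u = (-2*(-2 + 7))/9 = (-2*5)/9 = (1/9)*(-10) = -10/9 ≈ -1.1111)
u*(t + y(7, 3)) = -10*(-33/4 - 4)/9 = -10/9*(-49/4) = 245/18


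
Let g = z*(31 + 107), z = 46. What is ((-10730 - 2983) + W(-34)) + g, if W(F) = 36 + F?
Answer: -7363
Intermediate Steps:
g = 6348 (g = 46*(31 + 107) = 46*138 = 6348)
((-10730 - 2983) + W(-34)) + g = ((-10730 - 2983) + (36 - 34)) + 6348 = (-13713 + 2) + 6348 = -13711 + 6348 = -7363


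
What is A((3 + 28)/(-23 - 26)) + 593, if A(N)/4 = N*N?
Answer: 1427637/2401 ≈ 594.60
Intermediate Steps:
A(N) = 4*N² (A(N) = 4*(N*N) = 4*N²)
A((3 + 28)/(-23 - 26)) + 593 = 4*((3 + 28)/(-23 - 26))² + 593 = 4*(31/(-49))² + 593 = 4*(31*(-1/49))² + 593 = 4*(-31/49)² + 593 = 4*(961/2401) + 593 = 3844/2401 + 593 = 1427637/2401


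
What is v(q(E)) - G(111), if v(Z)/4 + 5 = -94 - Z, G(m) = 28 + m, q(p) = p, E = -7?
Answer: -507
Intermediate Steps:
v(Z) = -396 - 4*Z (v(Z) = -20 + 4*(-94 - Z) = -20 + (-376 - 4*Z) = -396 - 4*Z)
v(q(E)) - G(111) = (-396 - 4*(-7)) - (28 + 111) = (-396 + 28) - 1*139 = -368 - 139 = -507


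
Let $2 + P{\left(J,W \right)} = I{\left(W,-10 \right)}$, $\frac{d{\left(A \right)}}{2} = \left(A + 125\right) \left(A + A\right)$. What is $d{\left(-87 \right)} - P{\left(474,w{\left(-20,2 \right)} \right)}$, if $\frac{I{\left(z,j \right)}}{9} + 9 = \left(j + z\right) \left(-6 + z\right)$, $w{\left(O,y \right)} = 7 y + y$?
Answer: $-13681$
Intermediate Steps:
$d{\left(A \right)} = 4 A \left(125 + A\right)$ ($d{\left(A \right)} = 2 \left(A + 125\right) \left(A + A\right) = 2 \left(125 + A\right) 2 A = 2 \cdot 2 A \left(125 + A\right) = 4 A \left(125 + A\right)$)
$w{\left(O,y \right)} = 8 y$
$I{\left(z,j \right)} = -81 + 9 \left(-6 + z\right) \left(j + z\right)$ ($I{\left(z,j \right)} = -81 + 9 \left(j + z\right) \left(-6 + z\right) = -81 + 9 \left(-6 + z\right) \left(j + z\right)$)
$P{\left(J,W \right)} = 457 - 144 W + 9 W^{2}$ ($P{\left(J,W \right)} = -2 - \left(-459 - 9 W^{2} + 144 W\right) = -2 + \left(459 - 144 W + 9 W^{2}\right) = 457 - 144 W + 9 W^{2}$)
$d{\left(-87 \right)} - P{\left(474,w{\left(-20,2 \right)} \right)} = 4 \left(-87\right) \left(125 - 87\right) - \left(457 - 144 \cdot 8 \cdot 2 + 9 \left(8 \cdot 2\right)^{2}\right) = 4 \left(-87\right) 38 - \left(457 - 2304 + 9 \cdot 16^{2}\right) = -13224 - \left(457 - 2304 + 9 \cdot 256\right) = -13224 - \left(457 - 2304 + 2304\right) = -13224 - 457 = -13681$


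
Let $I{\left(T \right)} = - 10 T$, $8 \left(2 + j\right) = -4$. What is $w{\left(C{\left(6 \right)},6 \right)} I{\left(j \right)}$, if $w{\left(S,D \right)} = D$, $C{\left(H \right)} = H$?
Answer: $150$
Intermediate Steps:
$j = - \frac{5}{2}$ ($j = -2 + \frac{1}{8} \left(-4\right) = -2 - \frac{1}{2} = - \frac{5}{2} \approx -2.5$)
$w{\left(C{\left(6 \right)},6 \right)} I{\left(j \right)} = 6 \left(\left(-10\right) \left(- \frac{5}{2}\right)\right) = 6 \cdot 25 = 150$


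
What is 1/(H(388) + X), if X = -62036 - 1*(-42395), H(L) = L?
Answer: -1/19253 ≈ -5.1940e-5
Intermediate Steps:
X = -19641 (X = -62036 + 42395 = -19641)
1/(H(388) + X) = 1/(388 - 19641) = 1/(-19253) = -1/19253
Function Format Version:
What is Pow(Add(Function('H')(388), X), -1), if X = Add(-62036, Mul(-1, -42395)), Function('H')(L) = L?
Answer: Rational(-1, 19253) ≈ -5.1940e-5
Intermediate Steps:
X = -19641 (X = Add(-62036, 42395) = -19641)
Pow(Add(Function('H')(388), X), -1) = Pow(Add(388, -19641), -1) = Pow(-19253, -1) = Rational(-1, 19253)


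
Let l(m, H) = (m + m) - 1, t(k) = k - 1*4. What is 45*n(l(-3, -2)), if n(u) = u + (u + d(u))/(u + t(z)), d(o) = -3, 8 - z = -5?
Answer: -540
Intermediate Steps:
z = 13 (z = 8 - 1*(-5) = 8 + 5 = 13)
t(k) = -4 + k (t(k) = k - 4 = -4 + k)
l(m, H) = -1 + 2*m (l(m, H) = 2*m - 1 = -1 + 2*m)
n(u) = u + (-3 + u)/(9 + u) (n(u) = u + (u - 3)/(u + (-4 + 13)) = u + (-3 + u)/(u + 9) = u + (-3 + u)/(9 + u))
45*n(l(-3, -2)) = 45*((-3 + (-1 + 2*(-3))**2 + 10*(-1 + 2*(-3)))/(9 + (-1 + 2*(-3)))) = 45*((-3 + (-1 - 6)**2 + 10*(-1 - 6))/(9 + (-1 - 6))) = 45*((-3 + (-7)**2 + 10*(-7))/(9 - 7)) = 45*((-3 + 49 - 70)/2) = 45*((1/2)*(-24)) = 45*(-12) = -540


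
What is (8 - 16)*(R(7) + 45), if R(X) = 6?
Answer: -408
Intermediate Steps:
(8 - 16)*(R(7) + 45) = (8 - 16)*(6 + 45) = -8*51 = -408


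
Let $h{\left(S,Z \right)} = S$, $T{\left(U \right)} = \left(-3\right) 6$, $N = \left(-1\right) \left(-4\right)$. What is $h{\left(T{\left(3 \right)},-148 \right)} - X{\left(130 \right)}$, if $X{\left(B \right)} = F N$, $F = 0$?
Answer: $-18$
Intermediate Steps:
$N = 4$
$T{\left(U \right)} = -18$
$X{\left(B \right)} = 0$ ($X{\left(B \right)} = 0 \cdot 4 = 0$)
$h{\left(T{\left(3 \right)},-148 \right)} - X{\left(130 \right)} = -18 - 0 = -18 + 0 = -18$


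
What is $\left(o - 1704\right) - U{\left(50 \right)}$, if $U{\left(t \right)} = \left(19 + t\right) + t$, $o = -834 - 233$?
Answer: $-2890$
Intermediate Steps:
$o = -1067$ ($o = -834 - 233 = -1067$)
$U{\left(t \right)} = 19 + 2 t$
$\left(o - 1704\right) - U{\left(50 \right)} = \left(-1067 - 1704\right) - \left(19 + 2 \cdot 50\right) = \left(-1067 - 1704\right) - \left(19 + 100\right) = -2771 - 119 = -2890$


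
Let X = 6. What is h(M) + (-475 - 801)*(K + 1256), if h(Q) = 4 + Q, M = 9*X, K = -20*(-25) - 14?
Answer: -2222734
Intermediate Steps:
K = 486 (K = 500 - 14 = 486)
M = 54 (M = 9*6 = 54)
h(M) + (-475 - 801)*(K + 1256) = (4 + 54) + (-475 - 801)*(486 + 1256) = 58 - 1276*1742 = 58 - 2222792 = -2222734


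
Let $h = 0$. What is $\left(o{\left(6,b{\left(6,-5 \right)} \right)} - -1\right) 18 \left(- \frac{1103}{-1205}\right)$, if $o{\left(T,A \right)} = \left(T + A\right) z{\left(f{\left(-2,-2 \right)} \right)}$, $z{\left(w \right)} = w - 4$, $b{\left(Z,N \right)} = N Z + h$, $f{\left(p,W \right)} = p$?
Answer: $\frac{575766}{241} \approx 2389.1$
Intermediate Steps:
$b{\left(Z,N \right)} = N Z$ ($b{\left(Z,N \right)} = N Z + 0 = N Z$)
$z{\left(w \right)} = -4 + w$ ($z{\left(w \right)} = w - 4 = -4 + w$)
$o{\left(T,A \right)} = - 6 A - 6 T$ ($o{\left(T,A \right)} = \left(T + A\right) \left(-4 - 2\right) = \left(A + T\right) \left(-6\right) = - 6 A - 6 T$)
$\left(o{\left(6,b{\left(6,-5 \right)} \right)} - -1\right) 18 \left(- \frac{1103}{-1205}\right) = \left(\left(- 6 \left(\left(-5\right) 6\right) - 36\right) - -1\right) 18 \left(- \frac{1103}{-1205}\right) = \left(\left(\left(-6\right) \left(-30\right) - 36\right) + 1\right) 18 \left(\left(-1103\right) \left(- \frac{1}{1205}\right)\right) = \left(\left(180 - 36\right) + 1\right) 18 \cdot \frac{1103}{1205} = \left(144 + 1\right) \frac{19854}{1205} = 145 \cdot \frac{19854}{1205} = \frac{575766}{241}$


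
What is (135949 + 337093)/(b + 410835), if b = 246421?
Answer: 236521/328628 ≈ 0.71972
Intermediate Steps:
(135949 + 337093)/(b + 410835) = (135949 + 337093)/(246421 + 410835) = 473042/657256 = 473042*(1/657256) = 236521/328628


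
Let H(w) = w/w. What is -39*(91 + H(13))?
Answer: -3588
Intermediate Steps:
H(w) = 1
-39*(91 + H(13)) = -39*(91 + 1) = -39*92 = -3588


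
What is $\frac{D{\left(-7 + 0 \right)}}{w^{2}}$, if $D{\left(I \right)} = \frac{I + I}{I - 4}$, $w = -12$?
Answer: $\frac{7}{792} \approx 0.0088384$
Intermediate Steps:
$D{\left(I \right)} = \frac{2 I}{-4 + I}$
$\frac{D{\left(-7 + 0 \right)}}{w^{2}} = \frac{2 \left(-7 + 0\right) \frac{1}{-4 + \left(-7 + 0\right)}}{\left(-12\right)^{2}} = \frac{2 \left(-7\right) \frac{1}{-4 - 7}}{144} = 2 \left(-7\right) \frac{1}{-11} \cdot \frac{1}{144} = 2 \left(-7\right) \left(- \frac{1}{11}\right) \frac{1}{144} = \frac{14}{11} \cdot \frac{1}{144} = \frac{7}{792}$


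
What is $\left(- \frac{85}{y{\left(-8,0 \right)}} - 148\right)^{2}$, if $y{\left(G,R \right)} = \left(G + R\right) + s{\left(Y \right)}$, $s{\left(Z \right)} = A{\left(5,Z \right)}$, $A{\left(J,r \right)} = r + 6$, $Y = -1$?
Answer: $\frac{128881}{9} \approx 14320.0$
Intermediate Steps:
$A{\left(J,r \right)} = 6 + r$
$s{\left(Z \right)} = 6 + Z$
$y{\left(G,R \right)} = 5 + G + R$ ($y{\left(G,R \right)} = \left(G + R\right) + \left(6 - 1\right) = \left(G + R\right) + 5 = 5 + G + R$)
$\left(- \frac{85}{y{\left(-8,0 \right)}} - 148\right)^{2} = \left(- \frac{85}{5 - 8 + 0} - 148\right)^{2} = \left(- \frac{85}{-3} - 148\right)^{2} = \left(\left(-85\right) \left(- \frac{1}{3}\right) - 148\right)^{2} = \left(\frac{85}{3} - 148\right)^{2} = \left(- \frac{359}{3}\right)^{2} = \frac{128881}{9}$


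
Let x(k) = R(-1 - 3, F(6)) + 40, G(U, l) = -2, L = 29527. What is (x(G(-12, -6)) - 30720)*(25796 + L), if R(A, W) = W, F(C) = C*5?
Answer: -1695649950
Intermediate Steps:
F(C) = 5*C
x(k) = 70 (x(k) = 5*6 + 40 = 30 + 40 = 70)
(x(G(-12, -6)) - 30720)*(25796 + L) = (70 - 30720)*(25796 + 29527) = -30650*55323 = -1695649950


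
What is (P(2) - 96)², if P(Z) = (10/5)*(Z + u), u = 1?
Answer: 8100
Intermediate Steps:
P(Z) = 2 + 2*Z (P(Z) = (10/5)*(Z + 1) = (10*(⅕))*(1 + Z) = 2*(1 + Z) = 2 + 2*Z)
(P(2) - 96)² = ((2 + 2*2) - 96)² = ((2 + 4) - 96)² = (6 - 96)² = (-90)² = 8100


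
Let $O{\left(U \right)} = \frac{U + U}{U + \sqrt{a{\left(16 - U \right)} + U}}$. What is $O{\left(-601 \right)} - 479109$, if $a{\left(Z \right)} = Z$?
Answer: $- \frac{286026871}{597} \approx -4.7911 \cdot 10^{5}$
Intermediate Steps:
$O{\left(U \right)} = \frac{2 U}{4 + U}$ ($O{\left(U \right)} = \frac{U + U}{U + \sqrt{\left(16 - U\right) + U}} = \frac{2 U}{U + \sqrt{16}} = \frac{2 U}{U + 4} = \frac{2 U}{4 + U}$)
$O{\left(-601 \right)} - 479109 = 2 \left(-601\right) \frac{1}{4 - 601} - 479109 = 2 \left(-601\right) \frac{1}{-597} - 479109 = 2 \left(-601\right) \left(- \frac{1}{597}\right) - 479109 = \frac{1202}{597} - 479109 = - \frac{286026871}{597}$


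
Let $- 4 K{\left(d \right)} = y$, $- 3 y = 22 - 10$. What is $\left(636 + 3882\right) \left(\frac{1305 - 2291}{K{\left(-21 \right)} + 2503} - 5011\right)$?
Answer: $- \frac{14173564635}{626} \approx -2.2641 \cdot 10^{7}$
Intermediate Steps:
$y = -4$ ($y = - \frac{22 - 10}{3} = \left(- \frac{1}{3}\right) 12 = -4$)
$K{\left(d \right)} = 1$ ($K{\left(d \right)} = \left(- \frac{1}{4}\right) \left(-4\right) = 1$)
$\left(636 + 3882\right) \left(\frac{1305 - 2291}{K{\left(-21 \right)} + 2503} - 5011\right) = \left(636 + 3882\right) \left(\frac{1305 - 2291}{1 + 2503} - 5011\right) = 4518 \left(- \frac{986}{2504} - 5011\right) = 4518 \left(\left(-986\right) \frac{1}{2504} - 5011\right) = 4518 \left(- \frac{493}{1252} - 5011\right) = 4518 \left(- \frac{6274265}{1252}\right) = - \frac{14173564635}{626}$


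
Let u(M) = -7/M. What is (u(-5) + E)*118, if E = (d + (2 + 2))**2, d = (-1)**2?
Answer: 15576/5 ≈ 3115.2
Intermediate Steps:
d = 1
E = 25 (E = (1 + (2 + 2))**2 = (1 + 4)**2 = 5**2 = 25)
(u(-5) + E)*118 = (-7/(-5) + 25)*118 = (-7*(-1/5) + 25)*118 = (7/5 + 25)*118 = (132/5)*118 = 15576/5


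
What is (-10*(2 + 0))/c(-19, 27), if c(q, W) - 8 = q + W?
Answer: -5/4 ≈ -1.2500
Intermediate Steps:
c(q, W) = 8 + W + q (c(q, W) = 8 + (q + W) = 8 + (W + q) = 8 + W + q)
(-10*(2 + 0))/c(-19, 27) = (-10*(2 + 0))/(8 + 27 - 19) = -10*2/16 = -20*1/16 = -5/4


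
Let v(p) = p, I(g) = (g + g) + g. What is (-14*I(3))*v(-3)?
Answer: 378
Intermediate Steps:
I(g) = 3*g (I(g) = 2*g + g = 3*g)
(-14*I(3))*v(-3) = -42*3*(-3) = -14*9*(-3) = -126*(-3) = 378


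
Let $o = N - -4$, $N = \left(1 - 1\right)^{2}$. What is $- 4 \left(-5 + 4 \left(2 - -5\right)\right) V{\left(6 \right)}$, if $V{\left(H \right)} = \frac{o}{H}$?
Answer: $- \frac{184}{3} \approx -61.333$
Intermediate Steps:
$N = 0$ ($N = 0^{2} = 0$)
$o = 4$ ($o = 0 - -4 = 0 + 4 = 4$)
$V{\left(H \right)} = \frac{4}{H}$
$- 4 \left(-5 + 4 \left(2 - -5\right)\right) V{\left(6 \right)} = - 4 \left(-5 + 4 \left(2 - -5\right)\right) \frac{4}{6} = - 4 \left(-5 + 4 \left(2 + 5\right)\right) 4 \cdot \frac{1}{6} = - 4 \left(-5 + 4 \cdot 7\right) \frac{2}{3} = - 4 \left(-5 + 28\right) \frac{2}{3} = \left(-4\right) 23 \cdot \frac{2}{3} = \left(-92\right) \frac{2}{3} = - \frac{184}{3}$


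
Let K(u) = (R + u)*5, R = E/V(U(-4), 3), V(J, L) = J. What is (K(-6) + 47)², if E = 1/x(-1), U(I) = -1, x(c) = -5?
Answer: 324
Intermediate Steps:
E = -⅕ (E = 1/(-5) = -⅕ ≈ -0.20000)
R = ⅕ (R = -⅕/(-1) = -⅕*(-1) = ⅕ ≈ 0.20000)
K(u) = 1 + 5*u (K(u) = (⅕ + u)*5 = 1 + 5*u)
(K(-6) + 47)² = ((1 + 5*(-6)) + 47)² = ((1 - 30) + 47)² = (-29 + 47)² = 18² = 324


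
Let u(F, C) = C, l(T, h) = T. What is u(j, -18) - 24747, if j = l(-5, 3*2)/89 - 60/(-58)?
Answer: -24765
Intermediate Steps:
j = 2525/2581 (j = -5/89 - 60/(-58) = -5*1/89 - 60*(-1/58) = -5/89 + 30/29 = 2525/2581 ≈ 0.97830)
u(j, -18) - 24747 = -18 - 24747 = -24765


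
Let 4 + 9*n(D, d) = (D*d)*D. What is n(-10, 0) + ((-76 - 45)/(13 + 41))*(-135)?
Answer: 5437/18 ≈ 302.06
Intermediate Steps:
n(D, d) = -4/9 + d*D²/9 (n(D, d) = -4/9 + ((D*d)*D)/9 = -4/9 + (d*D²)/9 = -4/9 + d*D²/9)
n(-10, 0) + ((-76 - 45)/(13 + 41))*(-135) = (-4/9 + (⅑)*0*(-10)²) + ((-76 - 45)/(13 + 41))*(-135) = (-4/9 + (⅑)*0*100) - 121/54*(-135) = (-4/9 + 0) - 121*1/54*(-135) = -4/9 - 121/54*(-135) = -4/9 + 605/2 = 5437/18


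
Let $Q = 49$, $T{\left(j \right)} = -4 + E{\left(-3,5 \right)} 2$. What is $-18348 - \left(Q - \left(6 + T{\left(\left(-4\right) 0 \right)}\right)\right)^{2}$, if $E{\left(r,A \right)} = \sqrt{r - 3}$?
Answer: $-20533 + 188 i \sqrt{6} \approx -20533.0 + 460.5 i$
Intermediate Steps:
$E{\left(r,A \right)} = \sqrt{-3 + r}$
$T{\left(j \right)} = -4 + 2 i \sqrt{6}$ ($T{\left(j \right)} = -4 + \sqrt{-3 - 3} \cdot 2 = -4 + \sqrt{-6} \cdot 2 = -4 + i \sqrt{6} \cdot 2 = -4 + 2 i \sqrt{6}$)
$-18348 - \left(Q - \left(6 + T{\left(\left(-4\right) 0 \right)}\right)\right)^{2} = -18348 - \left(49 - \left(2 + 2 i \sqrt{6}\right)\right)^{2} = -18348 - \left(47 - 2 i \sqrt{6}\right)^{2}$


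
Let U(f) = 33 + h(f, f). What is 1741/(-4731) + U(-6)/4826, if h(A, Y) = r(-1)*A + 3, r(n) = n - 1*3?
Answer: -213637/600837 ≈ -0.35557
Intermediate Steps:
r(n) = -3 + n (r(n) = n - 3 = -3 + n)
h(A, Y) = 3 - 4*A (h(A, Y) = (-3 - 1)*A + 3 = -4*A + 3 = 3 - 4*A)
U(f) = 36 - 4*f (U(f) = 33 + (3 - 4*f) = 36 - 4*f)
1741/(-4731) + U(-6)/4826 = 1741/(-4731) + (36 - 4*(-6))/4826 = 1741*(-1/4731) + (36 + 24)*(1/4826) = -1741/4731 + 60*(1/4826) = -1741/4731 + 30/2413 = -213637/600837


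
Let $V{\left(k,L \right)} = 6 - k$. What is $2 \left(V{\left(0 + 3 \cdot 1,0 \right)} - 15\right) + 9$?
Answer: $-15$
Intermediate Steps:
$2 \left(V{\left(0 + 3 \cdot 1,0 \right)} - 15\right) + 9 = 2 \left(\left(6 - \left(0 + 3 \cdot 1\right)\right) - 15\right) + 9 = 2 \left(\left(6 - \left(0 + 3\right)\right) - 15\right) + 9 = 2 \left(\left(6 - 3\right) - 15\right) + 9 = 2 \left(3 - 15\right) + 9 = 2 \left(-12\right) + 9 = -24 + 9 = -15$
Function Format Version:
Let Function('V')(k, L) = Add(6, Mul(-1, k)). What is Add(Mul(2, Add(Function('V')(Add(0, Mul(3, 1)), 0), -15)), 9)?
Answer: -15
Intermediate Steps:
Add(Mul(2, Add(Function('V')(Add(0, Mul(3, 1)), 0), -15)), 9) = Add(Mul(2, Add(Add(6, Mul(-1, Add(0, Mul(3, 1)))), -15)), 9) = Add(Mul(2, Add(Add(6, Mul(-1, Add(0, 3))), -15)), 9) = Add(Mul(2, Add(Add(6, Mul(-1, 3)), -15)), 9) = Add(Mul(2, Add(Add(6, -3), -15)), 9) = Add(Mul(2, Add(3, -15)), 9) = Add(Mul(2, -12), 9) = Add(-24, 9) = -15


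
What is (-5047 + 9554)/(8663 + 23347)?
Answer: 4507/32010 ≈ 0.14080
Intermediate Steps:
(-5047 + 9554)/(8663 + 23347) = 4507/32010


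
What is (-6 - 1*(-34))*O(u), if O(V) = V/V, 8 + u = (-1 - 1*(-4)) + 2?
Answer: 28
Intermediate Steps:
u = -3 (u = -8 + ((-1 - 1*(-4)) + 2) = -8 + ((-1 + 4) + 2) = -8 + (3 + 2) = -8 + 5 = -3)
O(V) = 1
(-6 - 1*(-34))*O(u) = (-6 - 1*(-34))*1 = (-6 + 34)*1 = 28*1 = 28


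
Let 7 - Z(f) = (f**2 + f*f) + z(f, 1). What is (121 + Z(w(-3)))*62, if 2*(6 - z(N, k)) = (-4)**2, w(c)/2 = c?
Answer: 3596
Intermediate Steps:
w(c) = 2*c
z(N, k) = -2 (z(N, k) = 6 - 1/2*(-4)**2 = 6 - 1/2*16 = 6 - 8 = -2)
Z(f) = 9 - 2*f**2 (Z(f) = 7 - ((f**2 + f*f) - 2) = 7 - ((f**2 + f**2) - 2) = 7 - (2*f**2 - 2) = 7 - (-2 + 2*f**2) = 7 + (2 - 2*f**2) = 9 - 2*f**2)
(121 + Z(w(-3)))*62 = (121 + (9 - 2*(2*(-3))**2))*62 = (121 + (9 - 2*(-6)**2))*62 = (121 + (9 - 2*36))*62 = (121 + (9 - 72))*62 = (121 - 63)*62 = 58*62 = 3596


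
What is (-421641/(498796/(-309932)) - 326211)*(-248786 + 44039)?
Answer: 1639649988130842/124699 ≈ 1.3149e+10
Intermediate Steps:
(-421641/(498796/(-309932)) - 326211)*(-248786 + 44039) = (-421641/(498796*(-1/309932)) - 326211)*(-204747) = (-421641/(-124699/77483) - 326211)*(-204747) = (-421641*(-77483/124699) - 326211)*(-204747) = (32670009603/124699 - 326211)*(-204747) = -8008175886/124699*(-204747) = 1639649988130842/124699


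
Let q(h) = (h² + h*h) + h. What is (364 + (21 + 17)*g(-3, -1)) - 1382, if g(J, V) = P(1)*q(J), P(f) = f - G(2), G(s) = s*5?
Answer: -6148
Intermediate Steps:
G(s) = 5*s
P(f) = -10 + f (P(f) = f - 5*2 = f - 1*10 = f - 10 = -10 + f)
q(h) = h + 2*h² (q(h) = (h² + h²) + h = 2*h² + h = h + 2*h²)
g(J, V) = -9*J*(1 + 2*J) (g(J, V) = (-10 + 1)*(J*(1 + 2*J)) = -9*J*(1 + 2*J))
(364 + (21 + 17)*g(-3, -1)) - 1382 = (364 + (21 + 17)*(-9*(-3)*(1 + 2*(-3)))) - 1382 = (364 + 38*(-9*(-3)*(1 - 6))) - 1382 = (364 + 38*(-9*(-3)*(-5))) - 1382 = (364 + 38*(-135)) - 1382 = (364 - 5130) - 1382 = -4766 - 1382 = -6148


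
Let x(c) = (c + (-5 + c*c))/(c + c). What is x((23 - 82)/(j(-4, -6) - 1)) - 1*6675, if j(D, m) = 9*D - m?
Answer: -24416645/3658 ≈ -6674.9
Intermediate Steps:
j(D, m) = -m + 9*D
x(c) = (-5 + c + c**2)/(2*c) (x(c) = (c + (-5 + c**2))/((2*c)) = (-5 + c + c**2)*(1/(2*c)) = (-5 + c + c**2)/(2*c))
x((23 - 82)/(j(-4, -6) - 1)) - 1*6675 = (-5 + ((23 - 82)/((-1*(-6) + 9*(-4)) - 1))*(1 + (23 - 82)/((-1*(-6) + 9*(-4)) - 1)))/(2*(((23 - 82)/((-1*(-6) + 9*(-4)) - 1)))) - 1*6675 = (-5 + (-59/((6 - 36) - 1))*(1 - 59/((6 - 36) - 1)))/(2*((-59/((6 - 36) - 1)))) - 6675 = (-5 + (-59/(-30 - 1))*(1 - 59/(-30 - 1)))/(2*((-59/(-30 - 1)))) - 6675 = (-5 + (-59/(-31))*(1 - 59/(-31)))/(2*((-59/(-31)))) - 6675 = (-5 + (-59*(-1/31))*(1 - 59*(-1/31)))/(2*((-59*(-1/31)))) - 6675 = (-5 + 59*(1 + 59/31)/31)/(2*(59/31)) - 6675 = (1/2)*(31/59)*(-5 + (59/31)*(90/31)) - 6675 = (1/2)*(31/59)*(-5 + 5310/961) - 6675 = (1/2)*(31/59)*(505/961) - 6675 = 505/3658 - 6675 = -24416645/3658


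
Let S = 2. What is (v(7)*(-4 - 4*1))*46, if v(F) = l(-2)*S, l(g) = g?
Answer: 1472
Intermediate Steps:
v(F) = -4 (v(F) = -2*2 = -4)
(v(7)*(-4 - 4*1))*46 = -4*(-4 - 4*1)*46 = -4*(-4 - 4)*46 = -4*(-8)*46 = 32*46 = 1472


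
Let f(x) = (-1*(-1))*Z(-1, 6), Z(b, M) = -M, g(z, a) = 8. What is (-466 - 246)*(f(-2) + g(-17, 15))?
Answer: -1424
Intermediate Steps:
f(x) = -6 (f(x) = (-1*(-1))*(-1*6) = 1*(-6) = -6)
(-466 - 246)*(f(-2) + g(-17, 15)) = (-466 - 246)*(-6 + 8) = -712*2 = -1424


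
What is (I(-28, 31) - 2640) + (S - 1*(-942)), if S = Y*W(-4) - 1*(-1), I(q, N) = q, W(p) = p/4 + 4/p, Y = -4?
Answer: -1717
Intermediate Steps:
W(p) = 4/p + p/4 (W(p) = p*(1/4) + 4/p = p/4 + 4/p = 4/p + p/4)
S = 9 (S = -4*(4/(-4) + (1/4)*(-4)) - 1*(-1) = -4*(4*(-1/4) - 1) + 1 = -4*(-1 - 1) + 1 = -4*(-2) + 1 = 8 + 1 = 9)
(I(-28, 31) - 2640) + (S - 1*(-942)) = (-28 - 2640) + (9 - 1*(-942)) = -2668 + (9 + 942) = -2668 + 951 = -1717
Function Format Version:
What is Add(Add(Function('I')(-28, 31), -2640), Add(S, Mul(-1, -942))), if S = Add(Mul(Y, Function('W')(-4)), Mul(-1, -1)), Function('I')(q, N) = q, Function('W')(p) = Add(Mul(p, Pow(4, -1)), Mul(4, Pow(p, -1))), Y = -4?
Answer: -1717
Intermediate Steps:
Function('W')(p) = Add(Mul(4, Pow(p, -1)), Mul(Rational(1, 4), p)) (Function('W')(p) = Add(Mul(p, Rational(1, 4)), Mul(4, Pow(p, -1))) = Add(Mul(Rational(1, 4), p), Mul(4, Pow(p, -1))) = Add(Mul(4, Pow(p, -1)), Mul(Rational(1, 4), p)))
S = 9 (S = Add(Mul(-4, Add(Mul(4, Pow(-4, -1)), Mul(Rational(1, 4), -4))), Mul(-1, -1)) = Add(Mul(-4, Add(Mul(4, Rational(-1, 4)), -1)), 1) = Add(Mul(-4, Add(-1, -1)), 1) = Add(Mul(-4, -2), 1) = Add(8, 1) = 9)
Add(Add(Function('I')(-28, 31), -2640), Add(S, Mul(-1, -942))) = Add(Add(-28, -2640), Add(9, Mul(-1, -942))) = Add(-2668, Add(9, 942)) = Add(-2668, 951) = -1717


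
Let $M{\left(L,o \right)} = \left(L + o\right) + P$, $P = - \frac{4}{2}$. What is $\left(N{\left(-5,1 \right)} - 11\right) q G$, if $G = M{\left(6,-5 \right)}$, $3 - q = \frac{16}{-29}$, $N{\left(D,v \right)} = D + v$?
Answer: $\frac{1545}{29} \approx 53.276$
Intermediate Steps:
$q = \frac{103}{29}$ ($q = 3 - \frac{16}{-29} = 3 - 16 \left(- \frac{1}{29}\right) = 3 - - \frac{16}{29} = 3 + \frac{16}{29} = \frac{103}{29} \approx 3.5517$)
$P = -2$ ($P = \left(-4\right) \frac{1}{2} = -2$)
$M{\left(L,o \right)} = -2 + L + o$ ($M{\left(L,o \right)} = \left(L + o\right) - 2 = -2 + L + o$)
$G = -1$ ($G = -2 + 6 - 5 = -1$)
$\left(N{\left(-5,1 \right)} - 11\right) q G = \left(\left(-5 + 1\right) - 11\right) \frac{103}{29} \left(-1\right) = \left(-4 - 11\right) \frac{103}{29} \left(-1\right) = \left(-15\right) \frac{103}{29} \left(-1\right) = \left(- \frac{1545}{29}\right) \left(-1\right) = \frac{1545}{29}$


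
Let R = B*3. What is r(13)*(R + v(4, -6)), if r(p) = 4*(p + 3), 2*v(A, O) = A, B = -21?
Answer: -3904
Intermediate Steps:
v(A, O) = A/2
r(p) = 12 + 4*p (r(p) = 4*(3 + p) = 12 + 4*p)
R = -63 (R = -21*3 = -63)
r(13)*(R + v(4, -6)) = (12 + 4*13)*(-63 + (½)*4) = (12 + 52)*(-63 + 2) = 64*(-61) = -3904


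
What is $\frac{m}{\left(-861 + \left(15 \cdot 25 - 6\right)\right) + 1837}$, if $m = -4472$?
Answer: $- \frac{4472}{1345} \approx -3.3249$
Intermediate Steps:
$\frac{m}{\left(-861 + \left(15 \cdot 25 - 6\right)\right) + 1837} = - \frac{4472}{\left(-861 + \left(15 \cdot 25 - 6\right)\right) + 1837} = - \frac{4472}{\left(-861 + \left(375 - 6\right)\right) + 1837} = - \frac{4472}{\left(-861 + 369\right) + 1837} = - \frac{4472}{-492 + 1837} = - \frac{4472}{1345}$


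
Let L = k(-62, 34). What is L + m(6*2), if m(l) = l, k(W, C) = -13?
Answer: -1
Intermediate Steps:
L = -13
L + m(6*2) = -13 + 6*2 = -13 + 12 = -1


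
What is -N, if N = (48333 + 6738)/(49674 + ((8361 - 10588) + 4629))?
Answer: -55071/52076 ≈ -1.0575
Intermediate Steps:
N = 55071/52076 (N = 55071/(49674 + (-2227 + 4629)) = 55071/(49674 + 2402) = 55071/52076 ≈ 1.0575)
-N = -1*55071/52076 = -55071/52076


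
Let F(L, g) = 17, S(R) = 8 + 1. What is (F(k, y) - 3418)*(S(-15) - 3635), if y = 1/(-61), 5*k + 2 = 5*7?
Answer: 12332026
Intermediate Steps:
k = 33/5 (k = -2/5 + (5*7)/5 = -2/5 + (1/5)*35 = -2/5 + 7 = 33/5 ≈ 6.6000)
y = -1/61 ≈ -0.016393
S(R) = 9
(F(k, y) - 3418)*(S(-15) - 3635) = (17 - 3418)*(9 - 3635) = -3401*(-3626) = 12332026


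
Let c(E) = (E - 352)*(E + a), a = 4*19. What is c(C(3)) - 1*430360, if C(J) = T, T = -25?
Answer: -449587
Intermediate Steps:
C(J) = -25
a = 76
c(E) = (-352 + E)*(76 + E) (c(E) = (E - 352)*(E + 76) = (-352 + E)*(76 + E))
c(C(3)) - 1*430360 = (-26752 + (-25)**2 - 276*(-25)) - 1*430360 = (-26752 + 625 + 6900) - 430360 = -19227 - 430360 = -449587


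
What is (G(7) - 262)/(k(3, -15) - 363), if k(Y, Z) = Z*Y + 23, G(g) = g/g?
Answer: 261/385 ≈ 0.67792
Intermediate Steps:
G(g) = 1
k(Y, Z) = 23 + Y*Z (k(Y, Z) = Y*Z + 23 = 23 + Y*Z)
(G(7) - 262)/(k(3, -15) - 363) = (1 - 262)/((23 + 3*(-15)) - 363) = -261/((23 - 45) - 363) = -261/(-22 - 363) = -261/(-385) = -261*(-1/385) = 261/385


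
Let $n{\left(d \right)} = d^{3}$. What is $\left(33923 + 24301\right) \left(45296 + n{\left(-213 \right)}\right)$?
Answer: $-560015957424$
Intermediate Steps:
$\left(33923 + 24301\right) \left(45296 + n{\left(-213 \right)}\right) = \left(33923 + 24301\right) \left(45296 + \left(-213\right)^{3}\right) = 58224 \left(45296 - 9663597\right) = 58224 \left(-9618301\right) = -560015957424$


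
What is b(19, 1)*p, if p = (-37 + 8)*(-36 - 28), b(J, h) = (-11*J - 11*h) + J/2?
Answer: -390688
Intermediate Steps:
b(J, h) = -11*h - 21*J/2 (b(J, h) = (-11*J - 11*h) + J*(½) = (-11*J - 11*h) + J/2 = -11*h - 21*J/2)
p = 1856 (p = -29*(-64) = 1856)
b(19, 1)*p = (-11*1 - 21/2*19)*1856 = (-11 - 399/2)*1856 = -421/2*1856 = -390688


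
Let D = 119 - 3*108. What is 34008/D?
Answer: -34008/205 ≈ -165.89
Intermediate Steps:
D = -205 (D = 119 - 324 = -205)
34008/D = 34008/(-205) = 34008*(-1/205) = -34008/205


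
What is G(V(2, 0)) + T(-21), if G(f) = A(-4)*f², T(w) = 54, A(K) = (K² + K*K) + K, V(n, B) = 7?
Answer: 1426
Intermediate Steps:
A(K) = K + 2*K² (A(K) = (K² + K²) + K = 2*K² + K = K + 2*K²)
G(f) = 28*f² (G(f) = (-4*(1 + 2*(-4)))*f² = (-4*(1 - 8))*f² = (-4*(-7))*f² = 28*f²)
G(V(2, 0)) + T(-21) = 28*7² + 54 = 28*49 + 54 = 1372 + 54 = 1426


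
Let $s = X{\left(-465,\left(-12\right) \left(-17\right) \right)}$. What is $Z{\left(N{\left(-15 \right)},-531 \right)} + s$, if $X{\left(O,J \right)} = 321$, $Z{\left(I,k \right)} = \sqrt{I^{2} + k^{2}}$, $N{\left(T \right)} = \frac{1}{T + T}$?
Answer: $321 + \frac{\sqrt{253764901}}{30} \approx 852.0$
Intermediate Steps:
$N{\left(T \right)} = \frac{1}{2 T}$
$s = 321$
$Z{\left(N{\left(-15 \right)},-531 \right)} + s = \sqrt{\left(\frac{1}{2 \left(-15\right)}\right)^{2} + \left(-531\right)^{2}} + 321 = \sqrt{\left(\frac{1}{2} \left(- \frac{1}{15}\right)\right)^{2} + 281961} + 321 = \sqrt{\left(- \frac{1}{30}\right)^{2} + 281961} + 321 = \sqrt{\frac{1}{900} + 281961} + 321 = \sqrt{\frac{253764901}{900}} + 321 = \frac{\sqrt{253764901}}{30} + 321 = 321 + \frac{\sqrt{253764901}}{30}$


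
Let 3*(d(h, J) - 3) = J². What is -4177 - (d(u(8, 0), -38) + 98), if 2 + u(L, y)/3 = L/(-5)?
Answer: -14278/3 ≈ -4759.3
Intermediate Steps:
u(L, y) = -6 - 3*L/5 (u(L, y) = -6 + 3*(L/(-5)) = -6 + 3*(L*(-⅕)) = -6 + 3*(-L/5) = -6 - 3*L/5)
d(h, J) = 3 + J²/3
-4177 - (d(u(8, 0), -38) + 98) = -4177 - ((3 + (⅓)*(-38)²) + 98) = -4177 - ((3 + (⅓)*1444) + 98) = -4177 - ((3 + 1444/3) + 98) = -4177 - (1453/3 + 98) = -4177 - 1*1747/3 = -4177 - 1747/3 = -14278/3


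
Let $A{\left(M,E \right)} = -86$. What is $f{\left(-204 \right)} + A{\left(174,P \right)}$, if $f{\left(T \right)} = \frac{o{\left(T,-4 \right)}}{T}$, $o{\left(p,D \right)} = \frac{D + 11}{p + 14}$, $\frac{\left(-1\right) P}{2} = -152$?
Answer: $- \frac{3333353}{38760} \approx -86.0$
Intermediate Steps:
$P = 304$ ($P = \left(-2\right) \left(-152\right) = 304$)
$o{\left(p,D \right)} = \frac{11 + D}{14 + p}$
$f{\left(T \right)} = \frac{7}{T \left(14 + T\right)}$ ($f{\left(T \right)} = \frac{\frac{1}{14 + T} \left(11 - 4\right)}{T} = \frac{\frac{1}{14 + T} 7}{T} = \frac{7 \frac{1}{14 + T}}{T} = \frac{7}{T \left(14 + T\right)}$)
$f{\left(-204 \right)} + A{\left(174,P \right)} = \frac{7}{\left(-204\right) \left(14 - 204\right)} - 86 = 7 \left(- \frac{1}{204}\right) \frac{1}{-190} - 86 = 7 \left(- \frac{1}{204}\right) \left(- \frac{1}{190}\right) - 86 = \frac{7}{38760} - 86 = - \frac{3333353}{38760}$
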